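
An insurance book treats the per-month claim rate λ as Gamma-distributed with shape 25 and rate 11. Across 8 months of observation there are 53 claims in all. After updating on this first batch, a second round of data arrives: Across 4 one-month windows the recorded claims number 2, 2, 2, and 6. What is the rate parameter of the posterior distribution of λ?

23

Total count 53 over total exposure 8 months.
After the first batch: Gamma(25 + 53, 11 + 8) = Gamma(78, 19).
Total count: 2 + 2 + 2 + 6 = 12.
Total exposure: 4 months.
After the second batch: Gamma(78 + 12, 19 + 4) = Gamma(90, 23).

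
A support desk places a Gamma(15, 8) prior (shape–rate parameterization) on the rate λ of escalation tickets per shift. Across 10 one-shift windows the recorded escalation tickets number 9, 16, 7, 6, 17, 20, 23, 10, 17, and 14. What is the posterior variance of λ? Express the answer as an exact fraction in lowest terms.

77/162

Total count: 9 + 16 + 7 + 6 + 17 + 20 + 23 + 10 + 17 + 14 = 139.
Total exposure: 10 shifts.
The Gamma prior is conjugate for the Poisson rate, so λ | data ~ Gamma(15+139, 8+10) = Gamma(154, 18).
Posterior variance = α'/β'² = 154/324 = 77/162.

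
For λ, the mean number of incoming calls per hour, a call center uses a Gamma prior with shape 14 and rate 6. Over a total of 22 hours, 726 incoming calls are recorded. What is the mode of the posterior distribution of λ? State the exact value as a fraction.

739/28

Total count 726 over total exposure 22 hours.
The Gamma prior is conjugate for the Poisson rate, so λ | data ~ Gamma(14+726, 6+22) = Gamma(740, 28).
Posterior mode = (α'−1)/β' = 739/28.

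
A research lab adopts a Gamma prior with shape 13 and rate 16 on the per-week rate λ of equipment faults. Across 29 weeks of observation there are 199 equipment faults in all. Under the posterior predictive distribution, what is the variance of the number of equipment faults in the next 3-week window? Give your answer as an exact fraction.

Total count 199 over total exposure 29 weeks.
The Gamma prior is conjugate for the Poisson rate, so λ | data ~ Gamma(13+199, 16+29) = Gamma(212, 45).
The posterior predictive for a window of length T is Negative Binomial with variance T·α'·(β'+T)/β'² = 3·212·48/2025 = 3392/225.

3392/225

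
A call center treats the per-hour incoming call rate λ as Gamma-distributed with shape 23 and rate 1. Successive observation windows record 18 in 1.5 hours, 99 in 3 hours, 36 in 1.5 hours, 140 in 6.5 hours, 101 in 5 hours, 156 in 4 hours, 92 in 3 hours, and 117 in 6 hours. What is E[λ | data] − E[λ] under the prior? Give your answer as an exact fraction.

Total count: 18 + 99 + 36 + 140 + 101 + 156 + 92 + 117 = 759.
Total exposure: 1.5 + 3 + 1.5 + 6.5 + 5 + 4 + 3 + 6 = 30.5 hours.
Posterior: α' = 23 + 759 = 782, β' = 1 + 30.5 = 63/2.
Posterior mean = 782/(63/2) = 1564/63; prior mean = 23/1 = 23. Difference = 1564/63 − 23 = 115/63.

115/63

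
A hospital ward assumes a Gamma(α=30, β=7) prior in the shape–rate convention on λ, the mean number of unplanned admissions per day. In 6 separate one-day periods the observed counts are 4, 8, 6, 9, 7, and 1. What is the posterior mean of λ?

Total count: 4 + 8 + 6 + 9 + 7 + 1 = 35.
Total exposure: 6 days.
Posterior: α' = 30 + 35 = 65, β' = 7 + 6 = 13.
Posterior mean = α'/β' = 65/13 = 5.

5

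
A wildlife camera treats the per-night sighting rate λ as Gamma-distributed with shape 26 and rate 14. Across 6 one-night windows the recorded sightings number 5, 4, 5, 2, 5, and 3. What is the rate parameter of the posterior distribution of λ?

Total count: 5 + 4 + 5 + 2 + 5 + 3 = 24.
Total exposure: 6 nights.
By Gamma–Poisson conjugacy, the posterior is Gamma(α + Σx, β + Σt) = Gamma(26 + 24, 14 + 6) = Gamma(50, 20).

20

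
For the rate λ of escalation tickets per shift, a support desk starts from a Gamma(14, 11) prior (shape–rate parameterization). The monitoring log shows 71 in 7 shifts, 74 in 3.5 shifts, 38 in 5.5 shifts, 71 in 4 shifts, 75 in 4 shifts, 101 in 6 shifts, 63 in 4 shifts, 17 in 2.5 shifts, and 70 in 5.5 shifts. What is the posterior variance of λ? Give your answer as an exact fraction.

Total count: 71 + 74 + 38 + 71 + 75 + 101 + 63 + 17 + 70 = 580.
Total exposure: 7 + 3.5 + 5.5 + 4 + 4 + 6 + 4 + 2.5 + 5.5 = 42 shifts.
The Gamma prior is conjugate for the Poisson rate, so λ | data ~ Gamma(14+580, 11+42) = Gamma(594, 53).
Posterior variance = α'/β'² = 594/2809.

594/2809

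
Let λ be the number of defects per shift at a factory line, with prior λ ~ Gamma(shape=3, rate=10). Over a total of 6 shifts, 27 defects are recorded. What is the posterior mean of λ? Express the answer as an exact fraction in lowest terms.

Total count 27 over total exposure 6 shifts.
Conjugate update: add total count to the shape and total exposure to the rate, giving Gamma(30, 16).
Posterior mean = α'/β' = 30/16 = 15/8.

15/8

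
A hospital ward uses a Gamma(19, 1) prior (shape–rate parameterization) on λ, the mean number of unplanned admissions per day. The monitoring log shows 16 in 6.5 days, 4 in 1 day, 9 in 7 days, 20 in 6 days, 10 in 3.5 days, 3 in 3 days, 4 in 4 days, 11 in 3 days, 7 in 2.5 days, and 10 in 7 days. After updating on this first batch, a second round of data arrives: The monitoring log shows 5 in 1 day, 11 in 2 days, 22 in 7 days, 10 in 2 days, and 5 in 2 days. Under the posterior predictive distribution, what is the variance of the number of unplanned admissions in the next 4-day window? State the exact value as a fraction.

166000/13689

Total count: 16 + 4 + 9 + 20 + 10 + 3 + 4 + 11 + 7 + 10 = 94.
Total exposure: 6.5 + 1 + 7 + 6 + 3.5 + 3 + 4 + 3 + 2.5 + 7 = 43.5 days.
After the first batch: Gamma(19 + 94, 1 + 43.5) = Gamma(113, 89/2).
Total count: 5 + 11 + 22 + 10 + 5 = 53.
Total exposure: 1 + 2 + 7 + 2 + 2 = 14 days.
After the second batch: Gamma(113 + 53, 89/2 + 14) = Gamma(166, 117/2).
The posterior predictive for a window of length T is Negative Binomial with variance T·α'·(β'+T)/β'² = 4·166·(125/2)/(13689/4) = 166000/13689.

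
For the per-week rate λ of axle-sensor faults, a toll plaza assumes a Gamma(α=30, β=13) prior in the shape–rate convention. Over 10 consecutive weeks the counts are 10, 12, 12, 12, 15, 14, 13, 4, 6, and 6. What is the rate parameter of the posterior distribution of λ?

23

Total count: 10 + 12 + 12 + 12 + 15 + 14 + 13 + 4 + 6 + 6 = 104.
Total exposure: 10 weeks.
Posterior: α' = 30 + 104 = 134, β' = 13 + 10 = 23.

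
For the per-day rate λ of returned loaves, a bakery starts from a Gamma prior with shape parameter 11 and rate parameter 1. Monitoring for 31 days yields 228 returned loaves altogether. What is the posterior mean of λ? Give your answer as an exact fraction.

Total count 228 over total exposure 31 days.
By Gamma–Poisson conjugacy, the posterior is Gamma(α + Σx, β + Σt) = Gamma(11 + 228, 1 + 31) = Gamma(239, 32).
Posterior mean = α'/β' = 239/32.

239/32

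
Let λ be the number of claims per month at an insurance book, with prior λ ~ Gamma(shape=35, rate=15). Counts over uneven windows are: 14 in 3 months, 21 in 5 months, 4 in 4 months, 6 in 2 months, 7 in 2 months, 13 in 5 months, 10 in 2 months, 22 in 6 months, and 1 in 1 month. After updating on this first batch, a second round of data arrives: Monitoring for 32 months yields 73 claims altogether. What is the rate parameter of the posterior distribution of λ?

77

Total count: 14 + 21 + 4 + 6 + 7 + 13 + 10 + 22 + 1 = 98.
Total exposure: 3 + 5 + 4 + 2 + 2 + 5 + 2 + 6 + 1 = 30 months.
After the first batch: Gamma(35 + 98, 15 + 30) = Gamma(133, 45).
Total count 73 over total exposure 32 months.
After the second batch: Gamma(133 + 73, 45 + 32) = Gamma(206, 77).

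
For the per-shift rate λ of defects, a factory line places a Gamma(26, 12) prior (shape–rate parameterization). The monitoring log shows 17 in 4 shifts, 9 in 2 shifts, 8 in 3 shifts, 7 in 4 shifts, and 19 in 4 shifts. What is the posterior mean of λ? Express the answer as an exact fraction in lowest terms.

86/29

Total count: 17 + 9 + 8 + 7 + 19 = 60.
Total exposure: 4 + 2 + 3 + 4 + 4 = 17 shifts.
The Gamma prior is conjugate for the Poisson rate, so λ | data ~ Gamma(26+60, 12+17) = Gamma(86, 29).
Posterior mean = α'/β' = 86/29.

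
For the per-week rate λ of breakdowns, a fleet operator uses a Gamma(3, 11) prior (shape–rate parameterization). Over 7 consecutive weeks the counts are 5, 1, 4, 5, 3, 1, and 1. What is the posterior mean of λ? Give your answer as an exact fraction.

Total count: 5 + 1 + 4 + 5 + 3 + 1 + 1 = 20.
Total exposure: 7 weeks.
Conjugate update: add total count to the shape and total exposure to the rate, giving Gamma(23, 18).
Posterior mean = α'/β' = 23/18.

23/18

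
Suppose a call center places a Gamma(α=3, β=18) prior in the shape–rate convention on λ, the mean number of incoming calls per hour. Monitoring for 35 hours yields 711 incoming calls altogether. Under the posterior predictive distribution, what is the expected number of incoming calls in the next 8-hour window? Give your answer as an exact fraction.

5712/53

Total count 711 over total exposure 35 hours.
By Gamma–Poisson conjugacy, the posterior is Gamma(α + Σx, β + Σt) = Gamma(3 + 711, 18 + 35) = Gamma(714, 53).
Predictive mean over an 8-hour window = T·E[λ|data] = 8·714/53 = 5712/53.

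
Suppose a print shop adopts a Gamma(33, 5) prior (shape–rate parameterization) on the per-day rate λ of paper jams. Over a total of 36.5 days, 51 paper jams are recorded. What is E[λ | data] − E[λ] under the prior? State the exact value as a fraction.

-1899/415

Total count 51 over total exposure 36.5 days.
The Gamma prior is conjugate for the Poisson rate, so λ | data ~ Gamma(33+51, 5+36.5) = Gamma(84, 83/2).
Posterior mean = 84/(83/2) = 168/83; prior mean = 33/5 = 33/5. Difference = 168/83 − 33/5 = -1899/415.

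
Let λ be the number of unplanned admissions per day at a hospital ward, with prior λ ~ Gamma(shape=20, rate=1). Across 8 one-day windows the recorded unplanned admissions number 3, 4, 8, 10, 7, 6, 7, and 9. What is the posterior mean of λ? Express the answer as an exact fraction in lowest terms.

74/9

Total count: 3 + 4 + 8 + 10 + 7 + 6 + 7 + 9 = 54.
Total exposure: 8 days.
The Gamma prior is conjugate for the Poisson rate, so λ | data ~ Gamma(20+54, 1+8) = Gamma(74, 9).
Posterior mean = α'/β' = 74/9.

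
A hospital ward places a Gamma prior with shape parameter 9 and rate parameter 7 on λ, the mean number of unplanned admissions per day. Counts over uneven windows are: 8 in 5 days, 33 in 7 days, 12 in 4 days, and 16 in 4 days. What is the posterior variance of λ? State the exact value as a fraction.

26/243

Total count: 8 + 33 + 12 + 16 = 69.
Total exposure: 5 + 7 + 4 + 4 = 20 days.
Conjugate update: add total count to the shape and total exposure to the rate, giving Gamma(78, 27).
Posterior variance = α'/β'² = 78/729 = 26/243.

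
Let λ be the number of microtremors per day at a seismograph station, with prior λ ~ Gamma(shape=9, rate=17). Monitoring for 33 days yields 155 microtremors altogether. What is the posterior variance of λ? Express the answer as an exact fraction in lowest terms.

41/625

Total count 155 over total exposure 33 days.
The Gamma prior is conjugate for the Poisson rate, so λ | data ~ Gamma(9+155, 17+33) = Gamma(164, 50).
Posterior variance = α'/β'² = 164/2500 = 41/625.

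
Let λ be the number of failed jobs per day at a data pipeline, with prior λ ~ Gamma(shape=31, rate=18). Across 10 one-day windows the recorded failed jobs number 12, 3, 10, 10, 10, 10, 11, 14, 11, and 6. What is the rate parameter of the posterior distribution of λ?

Total count: 12 + 3 + 10 + 10 + 10 + 10 + 11 + 14 + 11 + 6 = 97.
Total exposure: 10 days.
Gamma(α, β) with Poisson data over total exposure Σt gives posterior Gamma(α+Σx, β+Σt) = Gamma(128, 28).

28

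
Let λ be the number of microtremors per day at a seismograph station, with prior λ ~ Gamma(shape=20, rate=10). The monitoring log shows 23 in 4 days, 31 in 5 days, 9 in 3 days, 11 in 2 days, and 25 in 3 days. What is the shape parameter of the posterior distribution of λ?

119

Total count: 23 + 31 + 9 + 11 + 25 = 99.
Total exposure: 4 + 5 + 3 + 2 + 3 = 17 days.
Conjugate update: add total count to the shape and total exposure to the rate, giving Gamma(119, 27).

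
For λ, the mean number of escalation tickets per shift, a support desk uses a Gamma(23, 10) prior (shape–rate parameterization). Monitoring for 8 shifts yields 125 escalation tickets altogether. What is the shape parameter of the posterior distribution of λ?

Total count 125 over total exposure 8 shifts.
Gamma(α, β) with Poisson data over total exposure Σt gives posterior Gamma(α+Σx, β+Σt) = Gamma(148, 18).

148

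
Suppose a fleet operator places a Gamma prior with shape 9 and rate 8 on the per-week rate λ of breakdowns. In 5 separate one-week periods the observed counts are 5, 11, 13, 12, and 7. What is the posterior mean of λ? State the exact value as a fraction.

Total count: 5 + 11 + 13 + 12 + 7 = 48.
Total exposure: 5 weeks.
By Gamma–Poisson conjugacy, the posterior is Gamma(α + Σx, β + Σt) = Gamma(9 + 48, 8 + 5) = Gamma(57, 13).
Posterior mean = α'/β' = 57/13.

57/13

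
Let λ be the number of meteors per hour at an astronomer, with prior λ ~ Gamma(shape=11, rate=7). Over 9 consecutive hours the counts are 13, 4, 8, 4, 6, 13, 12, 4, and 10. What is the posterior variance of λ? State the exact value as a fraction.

85/256

Total count: 13 + 4 + 8 + 4 + 6 + 13 + 12 + 4 + 10 = 74.
Total exposure: 9 hours.
Conjugate update: add total count to the shape and total exposure to the rate, giving Gamma(85, 16).
Posterior variance = α'/β'² = 85/256.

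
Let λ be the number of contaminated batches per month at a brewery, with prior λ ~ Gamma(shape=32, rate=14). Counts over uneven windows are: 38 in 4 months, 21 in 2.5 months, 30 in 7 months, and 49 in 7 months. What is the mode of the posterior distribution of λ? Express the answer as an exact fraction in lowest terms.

338/69

Total count: 38 + 21 + 30 + 49 = 138.
Total exposure: 4 + 2.5 + 7 + 7 = 20.5 months.
Conjugate update: add total count to the shape and total exposure to the rate, giving Gamma(170, 69/2).
Posterior mode = (α'−1)/β' = 169/(69/2) = 338/69.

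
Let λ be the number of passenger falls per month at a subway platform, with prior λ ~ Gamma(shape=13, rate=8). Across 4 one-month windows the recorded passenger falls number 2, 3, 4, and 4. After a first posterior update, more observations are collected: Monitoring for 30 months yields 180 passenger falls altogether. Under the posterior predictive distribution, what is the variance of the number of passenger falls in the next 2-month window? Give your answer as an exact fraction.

Total count: 2 + 3 + 4 + 4 = 13.
Total exposure: 4 months.
After the first batch: Gamma(13 + 13, 8 + 4) = Gamma(26, 12).
Total count 180 over total exposure 30 months.
After the second batch: Gamma(26 + 180, 12 + 30) = Gamma(206, 42).
The posterior predictive for a window of length T is Negative Binomial with variance T·α'·(β'+T)/β'² = 2·206·44/1764 = 4532/441.

4532/441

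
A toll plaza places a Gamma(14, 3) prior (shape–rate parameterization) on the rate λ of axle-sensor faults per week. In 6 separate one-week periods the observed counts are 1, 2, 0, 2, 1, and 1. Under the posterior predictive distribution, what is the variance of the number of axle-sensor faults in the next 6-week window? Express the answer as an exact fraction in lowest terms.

Total count: 1 + 2 + 0 + 2 + 1 + 1 = 7.
Total exposure: 6 weeks.
Gamma(α, β) with Poisson data over total exposure Σt gives posterior Gamma(α+Σx, β+Σt) = Gamma(21, 9).
The posterior predictive for a window of length T is Negative Binomial with variance T·α'·(β'+T)/β'² = 6·21·15/81 = 70/3.

70/3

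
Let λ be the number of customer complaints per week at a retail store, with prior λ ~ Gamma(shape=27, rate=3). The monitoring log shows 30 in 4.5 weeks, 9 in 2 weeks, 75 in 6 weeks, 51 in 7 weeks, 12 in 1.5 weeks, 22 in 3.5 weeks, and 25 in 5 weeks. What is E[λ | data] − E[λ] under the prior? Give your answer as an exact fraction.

Total count: 30 + 9 + 75 + 51 + 12 + 22 + 25 = 224.
Total exposure: 4.5 + 2 + 6 + 7 + 1.5 + 3.5 + 5 = 29.5 weeks.
Posterior: α' = 27 + 224 = 251, β' = 3 + 29.5 = 65/2.
Posterior mean = 251/(65/2) = 502/65; prior mean = 27/3 = 9. Difference = 502/65 − 9 = -83/65.

-83/65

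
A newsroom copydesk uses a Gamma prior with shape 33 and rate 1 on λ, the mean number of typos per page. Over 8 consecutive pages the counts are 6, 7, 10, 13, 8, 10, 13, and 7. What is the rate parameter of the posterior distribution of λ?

Total count: 6 + 7 + 10 + 13 + 8 + 10 + 13 + 7 = 74.
Total exposure: 8 pages.
By Gamma–Poisson conjugacy, the posterior is Gamma(α + Σx, β + Σt) = Gamma(33 + 74, 1 + 8) = Gamma(107, 9).

9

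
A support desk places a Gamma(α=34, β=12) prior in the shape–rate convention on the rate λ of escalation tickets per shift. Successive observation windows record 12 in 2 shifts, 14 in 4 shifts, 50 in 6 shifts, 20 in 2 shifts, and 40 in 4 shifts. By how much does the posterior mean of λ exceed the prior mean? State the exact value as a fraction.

17/6

Total count: 12 + 14 + 50 + 20 + 40 = 136.
Total exposure: 2 + 4 + 6 + 2 + 4 = 18 shifts.
Posterior: α' = 34 + 136 = 170, β' = 12 + 18 = 30.
Posterior mean = 170/30 = 17/3; prior mean = 34/12 = 17/6. Difference = 17/3 − 17/6 = 17/6.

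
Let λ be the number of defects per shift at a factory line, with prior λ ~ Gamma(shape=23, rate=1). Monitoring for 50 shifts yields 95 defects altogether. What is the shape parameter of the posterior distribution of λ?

Total count 95 over total exposure 50 shifts.
Conjugate update: add total count to the shape and total exposure to the rate, giving Gamma(118, 51).

118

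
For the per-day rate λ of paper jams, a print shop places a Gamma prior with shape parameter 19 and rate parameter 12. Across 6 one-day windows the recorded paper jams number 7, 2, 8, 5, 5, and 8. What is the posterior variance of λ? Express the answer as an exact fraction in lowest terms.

Total count: 7 + 2 + 8 + 5 + 5 + 8 = 35.
Total exposure: 6 days.
By Gamma–Poisson conjugacy, the posterior is Gamma(α + Σx, β + Σt) = Gamma(19 + 35, 12 + 6) = Gamma(54, 18).
Posterior variance = α'/β'² = 54/324 = 1/6.

1/6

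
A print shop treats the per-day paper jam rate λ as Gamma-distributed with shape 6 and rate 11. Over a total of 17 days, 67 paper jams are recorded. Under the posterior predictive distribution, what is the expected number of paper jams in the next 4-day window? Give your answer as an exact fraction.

Total count 67 over total exposure 17 days.
Conjugate update: add total count to the shape and total exposure to the rate, giving Gamma(73, 28).
Predictive mean over a 4-day window = T·E[λ|data] = 4·73/28 = 73/7.

73/7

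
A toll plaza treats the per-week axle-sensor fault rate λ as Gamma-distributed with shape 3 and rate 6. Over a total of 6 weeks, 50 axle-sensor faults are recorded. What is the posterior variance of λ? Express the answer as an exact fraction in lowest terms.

53/144

Total count 50 over total exposure 6 weeks.
By Gamma–Poisson conjugacy, the posterior is Gamma(α + Σx, β + Σt) = Gamma(3 + 50, 6 + 6) = Gamma(53, 12).
Posterior variance = α'/β'² = 53/144.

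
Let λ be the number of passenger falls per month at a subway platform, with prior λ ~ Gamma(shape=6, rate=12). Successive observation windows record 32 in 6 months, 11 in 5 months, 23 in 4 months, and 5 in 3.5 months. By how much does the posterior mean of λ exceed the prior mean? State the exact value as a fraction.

Total count: 32 + 11 + 23 + 5 = 71.
Total exposure: 6 + 5 + 4 + 3.5 = 18.5 months.
The Gamma prior is conjugate for the Poisson rate, so λ | data ~ Gamma(6+71, 12+18.5) = Gamma(77, 61/2).
Posterior mean = 77/(61/2) = 154/61; prior mean = 6/12 = 1/2. Difference = 154/61 − 1/2 = 247/122.

247/122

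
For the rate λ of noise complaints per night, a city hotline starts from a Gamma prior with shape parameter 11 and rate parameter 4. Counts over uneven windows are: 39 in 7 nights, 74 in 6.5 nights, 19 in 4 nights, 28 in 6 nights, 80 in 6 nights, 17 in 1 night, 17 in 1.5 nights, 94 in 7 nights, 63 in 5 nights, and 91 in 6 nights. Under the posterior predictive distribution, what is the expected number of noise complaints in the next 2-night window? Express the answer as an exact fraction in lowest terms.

533/27

Total count: 39 + 74 + 19 + 28 + 80 + 17 + 17 + 94 + 63 + 91 = 522.
Total exposure: 7 + 6.5 + 4 + 6 + 6 + 1 + 1.5 + 7 + 5 + 6 = 50 nights.
Conjugate update: add total count to the shape and total exposure to the rate, giving Gamma(533, 54).
Predictive mean over a 2-night window = T·E[λ|data] = 2·533/54 = 533/27.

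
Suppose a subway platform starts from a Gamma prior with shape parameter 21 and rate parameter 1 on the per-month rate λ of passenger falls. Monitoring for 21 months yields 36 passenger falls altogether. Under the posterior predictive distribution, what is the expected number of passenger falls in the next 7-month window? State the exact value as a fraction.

Total count 36 over total exposure 21 months.
Posterior: α' = 21 + 36 = 57, β' = 1 + 21 = 22.
Predictive mean over a 7-month window = T·E[λ|data] = 7·57/22 = 399/22.

399/22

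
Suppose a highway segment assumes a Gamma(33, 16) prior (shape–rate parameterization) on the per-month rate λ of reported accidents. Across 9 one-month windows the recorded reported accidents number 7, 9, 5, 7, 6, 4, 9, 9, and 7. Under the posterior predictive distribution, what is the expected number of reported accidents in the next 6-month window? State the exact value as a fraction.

Total count: 7 + 9 + 5 + 7 + 6 + 4 + 9 + 9 + 7 = 63.
Total exposure: 9 months.
By Gamma–Poisson conjugacy, the posterior is Gamma(α + Σx, β + Σt) = Gamma(33 + 63, 16 + 9) = Gamma(96, 25).
Predictive mean over a 6-month window = T·E[λ|data] = 6·96/25 = 576/25.

576/25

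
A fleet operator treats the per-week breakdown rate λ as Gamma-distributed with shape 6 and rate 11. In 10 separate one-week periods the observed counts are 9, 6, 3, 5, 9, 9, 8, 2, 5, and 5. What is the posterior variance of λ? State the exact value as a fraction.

Total count: 9 + 6 + 3 + 5 + 9 + 9 + 8 + 2 + 5 + 5 = 61.
Total exposure: 10 weeks.
Gamma(α, β) with Poisson data over total exposure Σt gives posterior Gamma(α+Σx, β+Σt) = Gamma(67, 21).
Posterior variance = α'/β'² = 67/441.

67/441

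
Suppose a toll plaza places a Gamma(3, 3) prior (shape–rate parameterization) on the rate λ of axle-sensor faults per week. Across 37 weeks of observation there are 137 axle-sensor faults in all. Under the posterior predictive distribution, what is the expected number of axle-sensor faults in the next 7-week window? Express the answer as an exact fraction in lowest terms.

49/2

Total count 137 over total exposure 37 weeks.
Posterior: α' = 3 + 137 = 140, β' = 3 + 37 = 40.
Predictive mean over a 7-week window = T·E[λ|data] = 7·140/40 = 49/2.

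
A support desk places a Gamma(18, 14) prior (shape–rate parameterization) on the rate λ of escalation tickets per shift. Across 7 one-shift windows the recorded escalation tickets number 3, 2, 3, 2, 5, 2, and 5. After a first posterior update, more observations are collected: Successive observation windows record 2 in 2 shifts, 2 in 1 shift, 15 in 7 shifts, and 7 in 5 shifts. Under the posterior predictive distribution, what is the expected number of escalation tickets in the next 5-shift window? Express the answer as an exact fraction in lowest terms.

Total count: 3 + 2 + 3 + 2 + 5 + 2 + 5 = 22.
Total exposure: 7 shifts.
After the first batch: Gamma(18 + 22, 14 + 7) = Gamma(40, 21).
Total count: 2 + 2 + 15 + 7 = 26.
Total exposure: 2 + 1 + 7 + 5 = 15 shifts.
After the second batch: Gamma(40 + 26, 21 + 15) = Gamma(66, 36).
Predictive mean over a 5-shift window = T·E[λ|data] = 5·66/36 = 55/6.

55/6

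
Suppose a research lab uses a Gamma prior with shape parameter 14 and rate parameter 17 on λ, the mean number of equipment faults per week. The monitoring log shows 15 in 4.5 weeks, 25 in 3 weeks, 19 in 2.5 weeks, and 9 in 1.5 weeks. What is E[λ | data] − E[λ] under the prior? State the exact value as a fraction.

Total count: 15 + 25 + 19 + 9 = 68.
Total exposure: 4.5 + 3 + 2.5 + 1.5 = 11.5 weeks.
Conjugate update: add total count to the shape and total exposure to the rate, giving Gamma(82, 57/2).
Posterior mean = 82/(57/2) = 164/57; prior mean = 14/17 = 14/17. Difference = 164/57 − 14/17 = 1990/969.

1990/969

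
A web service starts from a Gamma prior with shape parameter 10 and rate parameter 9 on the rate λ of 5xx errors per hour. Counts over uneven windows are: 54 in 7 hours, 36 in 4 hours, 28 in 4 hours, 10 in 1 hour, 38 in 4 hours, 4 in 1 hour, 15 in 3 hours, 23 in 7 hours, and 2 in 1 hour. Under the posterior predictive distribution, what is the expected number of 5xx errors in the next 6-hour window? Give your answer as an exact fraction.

Total count: 54 + 36 + 28 + 10 + 38 + 4 + 15 + 23 + 2 = 210.
Total exposure: 7 + 4 + 4 + 1 + 4 + 1 + 3 + 7 + 1 = 32 hours.
By Gamma–Poisson conjugacy, the posterior is Gamma(α + Σx, β + Σt) = Gamma(10 + 210, 9 + 32) = Gamma(220, 41).
Predictive mean over a 6-hour window = T·E[λ|data] = 6·220/41 = 1320/41.

1320/41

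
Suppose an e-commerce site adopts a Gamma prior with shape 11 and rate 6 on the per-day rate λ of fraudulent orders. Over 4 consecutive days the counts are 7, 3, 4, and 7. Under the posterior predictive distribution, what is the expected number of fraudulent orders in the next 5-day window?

16

Total count: 7 + 3 + 4 + 7 = 21.
Total exposure: 4 days.
Conjugate update: add total count to the shape and total exposure to the rate, giving Gamma(32, 10).
Predictive mean over a 5-day window = T·E[λ|data] = 5·32/10 = 16.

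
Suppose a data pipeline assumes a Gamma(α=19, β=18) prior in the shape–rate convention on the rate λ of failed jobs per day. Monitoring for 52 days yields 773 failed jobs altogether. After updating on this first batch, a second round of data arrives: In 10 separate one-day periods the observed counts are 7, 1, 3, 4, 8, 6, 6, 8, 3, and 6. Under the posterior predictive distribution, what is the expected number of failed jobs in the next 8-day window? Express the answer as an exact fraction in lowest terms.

Total count 773 over total exposure 52 days.
After the first batch: Gamma(19 + 773, 18 + 52) = Gamma(792, 70).
Total count: 7 + 1 + 3 + 4 + 8 + 6 + 6 + 8 + 3 + 6 = 52.
Total exposure: 10 days.
After the second batch: Gamma(792 + 52, 70 + 10) = Gamma(844, 80).
Predictive mean over an 8-day window = T·E[λ|data] = 8·844/80 = 422/5.

422/5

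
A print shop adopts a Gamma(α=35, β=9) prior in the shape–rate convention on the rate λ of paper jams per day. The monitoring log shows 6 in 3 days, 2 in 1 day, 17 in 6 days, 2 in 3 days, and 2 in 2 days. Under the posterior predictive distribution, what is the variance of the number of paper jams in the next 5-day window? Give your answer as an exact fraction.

145/9

Total count: 6 + 2 + 17 + 2 + 2 = 29.
Total exposure: 3 + 1 + 6 + 3 + 2 = 15 days.
Conjugate update: add total count to the shape and total exposure to the rate, giving Gamma(64, 24).
The posterior predictive for a window of length T is Negative Binomial with variance T·α'·(β'+T)/β'² = 5·64·29/576 = 145/9.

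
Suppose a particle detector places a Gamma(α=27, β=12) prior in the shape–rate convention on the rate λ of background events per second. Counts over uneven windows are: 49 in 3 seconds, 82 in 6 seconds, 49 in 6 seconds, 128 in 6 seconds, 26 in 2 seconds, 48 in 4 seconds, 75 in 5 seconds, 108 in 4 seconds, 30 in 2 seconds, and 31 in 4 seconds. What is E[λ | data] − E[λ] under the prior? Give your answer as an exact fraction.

Total count: 49 + 82 + 49 + 128 + 26 + 48 + 75 + 108 + 30 + 31 = 626.
Total exposure: 3 + 6 + 6 + 6 + 2 + 4 + 5 + 4 + 2 + 4 = 42 seconds.
Conjugate update: add total count to the shape and total exposure to the rate, giving Gamma(653, 54).
Posterior mean = 653/54 = 653/54; prior mean = 27/12 = 9/4. Difference = 653/54 − 9/4 = 1063/108.

1063/108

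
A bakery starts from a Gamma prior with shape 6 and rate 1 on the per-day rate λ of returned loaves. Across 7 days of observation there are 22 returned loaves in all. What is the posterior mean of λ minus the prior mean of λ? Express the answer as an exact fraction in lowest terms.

-5/2

Total count 22 over total exposure 7 days.
By Gamma–Poisson conjugacy, the posterior is Gamma(α + Σx, β + Σt) = Gamma(6 + 22, 1 + 7) = Gamma(28, 8).
Posterior mean = 28/8 = 7/2; prior mean = 6/1 = 6. Difference = 7/2 − 6 = -5/2.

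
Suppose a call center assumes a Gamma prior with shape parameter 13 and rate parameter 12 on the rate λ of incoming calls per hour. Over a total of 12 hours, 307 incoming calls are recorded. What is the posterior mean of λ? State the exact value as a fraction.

Total count 307 over total exposure 12 hours.
Posterior: α' = 13 + 307 = 320, β' = 12 + 12 = 24.
Posterior mean = α'/β' = 320/24 = 40/3.

40/3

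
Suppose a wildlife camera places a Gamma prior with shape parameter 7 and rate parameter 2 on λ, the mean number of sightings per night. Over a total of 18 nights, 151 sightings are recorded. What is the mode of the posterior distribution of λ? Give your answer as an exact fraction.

Total count 151 over total exposure 18 nights.
Conjugate update: add total count to the shape and total exposure to the rate, giving Gamma(158, 20).
Posterior mode = (α'−1)/β' = 157/20.

157/20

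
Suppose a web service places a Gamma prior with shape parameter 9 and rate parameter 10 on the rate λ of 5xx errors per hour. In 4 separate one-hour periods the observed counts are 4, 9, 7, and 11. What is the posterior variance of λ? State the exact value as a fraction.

Total count: 4 + 9 + 7 + 11 = 31.
Total exposure: 4 hours.
By Gamma–Poisson conjugacy, the posterior is Gamma(α + Σx, β + Σt) = Gamma(9 + 31, 10 + 4) = Gamma(40, 14).
Posterior variance = α'/β'² = 40/196 = 10/49.

10/49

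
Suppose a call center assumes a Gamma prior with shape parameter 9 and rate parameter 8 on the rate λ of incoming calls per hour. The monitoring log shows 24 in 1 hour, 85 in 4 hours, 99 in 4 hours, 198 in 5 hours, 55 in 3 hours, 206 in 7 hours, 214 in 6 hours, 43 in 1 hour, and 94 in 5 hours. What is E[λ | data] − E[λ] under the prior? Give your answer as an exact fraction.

Total count: 24 + 85 + 99 + 198 + 55 + 206 + 214 + 43 + 94 = 1018.
Total exposure: 1 + 4 + 4 + 5 + 3 + 7 + 6 + 1 + 5 = 36 hours.
Gamma(α, β) with Poisson data over total exposure Σt gives posterior Gamma(α+Σx, β+Σt) = Gamma(1027, 44).
Posterior mean = 1027/44 = 1027/44; prior mean = 9/8 = 9/8. Difference = 1027/44 − 9/8 = 1955/88.

1955/88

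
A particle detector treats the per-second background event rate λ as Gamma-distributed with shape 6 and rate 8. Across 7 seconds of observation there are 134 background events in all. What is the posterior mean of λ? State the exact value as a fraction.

28/3

Total count 134 over total exposure 7 seconds.
Conjugate update: add total count to the shape and total exposure to the rate, giving Gamma(140, 15).
Posterior mean = α'/β' = 140/15 = 28/3.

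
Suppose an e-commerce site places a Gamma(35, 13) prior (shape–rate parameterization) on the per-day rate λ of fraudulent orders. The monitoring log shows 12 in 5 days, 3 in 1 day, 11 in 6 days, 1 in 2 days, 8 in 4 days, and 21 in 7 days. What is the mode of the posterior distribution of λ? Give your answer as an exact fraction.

Total count: 12 + 3 + 11 + 1 + 8 + 21 = 56.
Total exposure: 5 + 1 + 6 + 2 + 4 + 7 = 25 days.
The Gamma prior is conjugate for the Poisson rate, so λ | data ~ Gamma(35+56, 13+25) = Gamma(91, 38).
Posterior mode = (α'−1)/β' = 90/38 = 45/19.

45/19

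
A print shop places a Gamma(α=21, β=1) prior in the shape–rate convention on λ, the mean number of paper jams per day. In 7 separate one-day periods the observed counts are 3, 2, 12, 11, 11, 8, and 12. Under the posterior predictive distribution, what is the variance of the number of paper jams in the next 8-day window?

Total count: 3 + 2 + 12 + 11 + 11 + 8 + 12 = 59.
Total exposure: 7 days.
The Gamma prior is conjugate for the Poisson rate, so λ | data ~ Gamma(21+59, 1+7) = Gamma(80, 8).
The posterior predictive for a window of length T is Negative Binomial with variance T·α'·(β'+T)/β'² = 8·80·16/64 = 160.

160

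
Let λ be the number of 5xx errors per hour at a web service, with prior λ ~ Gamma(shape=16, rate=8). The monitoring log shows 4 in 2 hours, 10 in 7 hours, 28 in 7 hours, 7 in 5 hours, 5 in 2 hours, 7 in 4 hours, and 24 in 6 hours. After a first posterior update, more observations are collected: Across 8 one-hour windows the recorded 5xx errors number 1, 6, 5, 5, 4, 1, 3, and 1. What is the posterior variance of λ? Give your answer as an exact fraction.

127/2401

Total count: 4 + 10 + 28 + 7 + 5 + 7 + 24 = 85.
Total exposure: 2 + 7 + 7 + 5 + 2 + 4 + 6 = 33 hours.
After the first batch: Gamma(16 + 85, 8 + 33) = Gamma(101, 41).
Total count: 1 + 6 + 5 + 5 + 4 + 1 + 3 + 1 = 26.
Total exposure: 8 hours.
After the second batch: Gamma(101 + 26, 41 + 8) = Gamma(127, 49).
Posterior variance = α'/β'² = 127/2401.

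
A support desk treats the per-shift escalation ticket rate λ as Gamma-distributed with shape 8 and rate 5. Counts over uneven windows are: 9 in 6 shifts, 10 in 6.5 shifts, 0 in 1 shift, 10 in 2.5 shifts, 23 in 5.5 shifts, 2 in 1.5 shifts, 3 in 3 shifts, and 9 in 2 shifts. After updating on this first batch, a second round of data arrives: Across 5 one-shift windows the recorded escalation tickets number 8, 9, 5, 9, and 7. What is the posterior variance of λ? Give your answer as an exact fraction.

Total count: 9 + 10 + 0 + 10 + 23 + 2 + 3 + 9 = 66.
Total exposure: 6 + 6.5 + 1 + 2.5 + 5.5 + 1.5 + 3 + 2 = 28 shifts.
After the first batch: Gamma(8 + 66, 5 + 28) = Gamma(74, 33).
Total count: 8 + 9 + 5 + 9 + 7 = 38.
Total exposure: 5 shifts.
After the second batch: Gamma(74 + 38, 33 + 5) = Gamma(112, 38).
Posterior variance = α'/β'² = 112/1444 = 28/361.

28/361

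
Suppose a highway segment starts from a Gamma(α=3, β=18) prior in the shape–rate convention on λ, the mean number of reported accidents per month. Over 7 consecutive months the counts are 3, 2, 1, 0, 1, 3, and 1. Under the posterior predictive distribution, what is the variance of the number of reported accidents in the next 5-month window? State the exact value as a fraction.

Total count: 3 + 2 + 1 + 0 + 1 + 3 + 1 = 11.
Total exposure: 7 months.
The Gamma prior is conjugate for the Poisson rate, so λ | data ~ Gamma(3+11, 18+7) = Gamma(14, 25).
The posterior predictive for a window of length T is Negative Binomial with variance T·α'·(β'+T)/β'² = 5·14·30/625 = 84/25.

84/25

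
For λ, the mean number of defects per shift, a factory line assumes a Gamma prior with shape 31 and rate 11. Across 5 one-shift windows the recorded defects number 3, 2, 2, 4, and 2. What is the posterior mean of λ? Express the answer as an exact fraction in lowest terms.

Total count: 3 + 2 + 2 + 4 + 2 = 13.
Total exposure: 5 shifts.
By Gamma–Poisson conjugacy, the posterior is Gamma(α + Σx, β + Σt) = Gamma(31 + 13, 11 + 5) = Gamma(44, 16).
Posterior mean = α'/β' = 44/16 = 11/4.

11/4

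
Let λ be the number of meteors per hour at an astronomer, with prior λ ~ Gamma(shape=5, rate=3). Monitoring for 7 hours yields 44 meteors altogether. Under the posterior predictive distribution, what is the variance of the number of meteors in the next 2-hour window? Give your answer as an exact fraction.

294/25

Total count 44 over total exposure 7 hours.
Gamma(α, β) with Poisson data over total exposure Σt gives posterior Gamma(α+Σx, β+Σt) = Gamma(49, 10).
The posterior predictive for a window of length T is Negative Binomial with variance T·α'·(β'+T)/β'² = 2·49·12/100 = 294/25.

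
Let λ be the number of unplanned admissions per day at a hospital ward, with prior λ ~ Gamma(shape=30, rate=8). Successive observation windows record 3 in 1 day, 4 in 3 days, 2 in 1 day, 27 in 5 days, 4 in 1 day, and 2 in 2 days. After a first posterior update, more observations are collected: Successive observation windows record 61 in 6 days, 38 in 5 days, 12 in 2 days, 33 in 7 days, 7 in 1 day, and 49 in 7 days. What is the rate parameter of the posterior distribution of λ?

49

Total count: 3 + 4 + 2 + 27 + 4 + 2 = 42.
Total exposure: 1 + 3 + 1 + 5 + 1 + 2 = 13 days.
After the first batch: Gamma(30 + 42, 8 + 13) = Gamma(72, 21).
Total count: 61 + 38 + 12 + 33 + 7 + 49 = 200.
Total exposure: 6 + 5 + 2 + 7 + 1 + 7 = 28 days.
After the second batch: Gamma(72 + 200, 21 + 28) = Gamma(272, 49).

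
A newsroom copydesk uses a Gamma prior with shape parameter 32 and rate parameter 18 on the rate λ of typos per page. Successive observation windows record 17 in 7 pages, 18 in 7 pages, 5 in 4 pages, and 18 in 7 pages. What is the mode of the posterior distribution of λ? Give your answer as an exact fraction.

89/43

Total count: 17 + 18 + 5 + 18 = 58.
Total exposure: 7 + 7 + 4 + 7 = 25 pages.
Gamma(α, β) with Poisson data over total exposure Σt gives posterior Gamma(α+Σx, β+Σt) = Gamma(90, 43).
Posterior mode = (α'−1)/β' = 89/43.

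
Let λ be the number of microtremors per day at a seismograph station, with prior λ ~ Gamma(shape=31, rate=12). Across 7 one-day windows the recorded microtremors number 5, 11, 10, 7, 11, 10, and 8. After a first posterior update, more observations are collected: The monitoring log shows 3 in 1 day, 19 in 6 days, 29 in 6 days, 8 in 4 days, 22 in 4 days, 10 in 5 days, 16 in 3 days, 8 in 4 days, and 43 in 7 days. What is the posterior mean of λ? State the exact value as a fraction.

Total count: 5 + 11 + 10 + 7 + 11 + 10 + 8 = 62.
Total exposure: 7 days.
After the first batch: Gamma(31 + 62, 12 + 7) = Gamma(93, 19).
Total count: 3 + 19 + 29 + 8 + 22 + 10 + 16 + 8 + 43 = 158.
Total exposure: 1 + 6 + 6 + 4 + 4 + 5 + 3 + 4 + 7 = 40 days.
After the second batch: Gamma(93 + 158, 19 + 40) = Gamma(251, 59).
Posterior mean = α'/β' = 251/59.

251/59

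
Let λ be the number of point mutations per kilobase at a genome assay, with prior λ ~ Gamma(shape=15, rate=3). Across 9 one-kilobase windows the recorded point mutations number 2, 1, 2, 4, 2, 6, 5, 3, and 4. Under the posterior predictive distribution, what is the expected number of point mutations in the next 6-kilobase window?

22

Total count: 2 + 1 + 2 + 4 + 2 + 6 + 5 + 3 + 4 = 29.
Total exposure: 9 kilobases.
Posterior: α' = 15 + 29 = 44, β' = 3 + 9 = 12.
Predictive mean over a 6-kilobase window = T·E[λ|data] = 6·44/12 = 22.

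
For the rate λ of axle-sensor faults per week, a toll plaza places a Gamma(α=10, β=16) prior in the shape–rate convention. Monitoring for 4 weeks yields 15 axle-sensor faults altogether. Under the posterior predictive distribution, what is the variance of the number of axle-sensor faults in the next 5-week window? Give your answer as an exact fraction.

125/16

Total count 15 over total exposure 4 weeks.
The Gamma prior is conjugate for the Poisson rate, so λ | data ~ Gamma(10+15, 16+4) = Gamma(25, 20).
The posterior predictive for a window of length T is Negative Binomial with variance T·α'·(β'+T)/β'² = 5·25·25/400 = 125/16.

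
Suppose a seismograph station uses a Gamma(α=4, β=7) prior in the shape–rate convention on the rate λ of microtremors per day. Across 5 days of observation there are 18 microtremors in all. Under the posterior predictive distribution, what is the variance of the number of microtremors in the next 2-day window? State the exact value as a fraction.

Total count 18 over total exposure 5 days.
The Gamma prior is conjugate for the Poisson rate, so λ | data ~ Gamma(4+18, 7+5) = Gamma(22, 12).
The posterior predictive for a window of length T is Negative Binomial with variance T·α'·(β'+T)/β'² = 2·22·14/144 = 77/18.

77/18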